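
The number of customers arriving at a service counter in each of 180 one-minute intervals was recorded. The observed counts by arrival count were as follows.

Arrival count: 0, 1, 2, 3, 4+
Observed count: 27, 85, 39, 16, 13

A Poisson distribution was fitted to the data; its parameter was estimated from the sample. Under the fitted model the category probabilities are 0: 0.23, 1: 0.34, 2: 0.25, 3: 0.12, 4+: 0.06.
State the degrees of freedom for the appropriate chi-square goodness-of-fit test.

3

There are k = 5 categories and 1 parameter estimated from the data, so df = 5 − 1 − 1 = 3.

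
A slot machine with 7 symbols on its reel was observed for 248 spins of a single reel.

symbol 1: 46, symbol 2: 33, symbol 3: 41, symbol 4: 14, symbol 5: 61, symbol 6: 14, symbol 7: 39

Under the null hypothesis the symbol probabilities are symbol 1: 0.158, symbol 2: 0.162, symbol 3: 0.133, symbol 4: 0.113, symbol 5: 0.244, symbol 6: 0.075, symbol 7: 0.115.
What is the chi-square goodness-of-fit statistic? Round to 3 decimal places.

16.426

Expected counts E_i = n·p_i: 248×0.158 = 39.184, 248×0.162 = 40.176, 248×0.133 = 32.984, 248×0.113 = 28.024, 248×0.244 = 60.512, 248×0.075 = 18.6, 248×0.115 = 28.52.
cat           O        E   (O−E)²/E
symbol 1     46   39.184     1.1856
symbol 2     33   40.176     1.2817
symbol 3     41   32.984     1.9481
symbol 4     14   28.024     7.0180
symbol 5     61   60.512     0.0039
symbol 6     14     18.6     1.1376
symbol 7     39    28.52     3.8510
Sum = 16.426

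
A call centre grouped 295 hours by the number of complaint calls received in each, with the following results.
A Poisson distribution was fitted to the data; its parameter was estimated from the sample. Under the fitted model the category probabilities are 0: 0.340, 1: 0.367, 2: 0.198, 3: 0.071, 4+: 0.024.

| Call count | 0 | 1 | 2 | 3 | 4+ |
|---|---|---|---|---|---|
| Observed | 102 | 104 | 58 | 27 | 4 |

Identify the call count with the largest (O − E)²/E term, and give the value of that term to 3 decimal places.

Expected counts E_i = n·p_i: 295×0.340 = 100.3, 295×0.367 = 108.265, 295×0.198 = 58.41, 295×0.071 = 20.945, 295×0.024 = 7.08.
0: (102 − 100.3)²/100.3 = 2.89/100.3 = 0.0288
1: (104 − 108.265)²/108.265 = 18.190225/108.265 = 0.1680
2: (58 − 58.41)²/58.41 = 0.1681/58.41 = 0.0029
3: (27 − 20.945)²/20.945 = 36.663025/20.945 = 1.7504
4+: (4 − 7.08)²/7.08 = 9.4864/7.08 = 1.3399
The largest term is for 3: 1.750.

3, 1.750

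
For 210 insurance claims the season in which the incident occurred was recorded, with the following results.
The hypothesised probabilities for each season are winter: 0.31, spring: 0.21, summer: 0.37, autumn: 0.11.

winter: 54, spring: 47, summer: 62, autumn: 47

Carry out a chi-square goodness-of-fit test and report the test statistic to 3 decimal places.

29.983

Expected counts E_i = n·p_i: 210×0.31 = 65.1, 210×0.21 = 44.1, 210×0.37 = 77.7, 210×0.11 = 23.1.
winter: (54 − 65.1)²/65.1 = 123.21/65.1 = 1.8926
spring: (47 − 44.1)²/44.1 = 8.41/44.1 = 0.1907
summer: (62 − 77.7)²/77.7 = 246.49/77.7 = 3.1723
autumn: (47 − 23.1)²/23.1 = 571.21/23.1 = 24.7277
Sum = 29.983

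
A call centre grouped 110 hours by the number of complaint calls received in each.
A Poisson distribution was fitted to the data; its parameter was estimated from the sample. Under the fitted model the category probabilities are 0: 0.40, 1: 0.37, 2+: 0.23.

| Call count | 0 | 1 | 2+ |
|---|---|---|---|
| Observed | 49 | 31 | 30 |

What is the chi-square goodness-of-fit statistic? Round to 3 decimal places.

3.753

Expected counts E_i = n·p_i: 110×0.40 = 44, 110×0.37 = 40.7, 110×0.23 = 25.3.
cat         O        E   (O−E)²/E
0          49       44     0.5682
1          31     40.7     2.3118
2+         30     25.3     0.8731
Sum = 3.753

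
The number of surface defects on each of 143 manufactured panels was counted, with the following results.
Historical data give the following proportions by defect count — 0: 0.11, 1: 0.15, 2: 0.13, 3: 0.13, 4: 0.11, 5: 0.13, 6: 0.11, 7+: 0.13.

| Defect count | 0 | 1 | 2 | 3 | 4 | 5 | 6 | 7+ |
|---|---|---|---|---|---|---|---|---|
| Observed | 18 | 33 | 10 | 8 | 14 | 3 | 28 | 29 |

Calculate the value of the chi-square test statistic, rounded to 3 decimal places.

45.214

Expected counts E_i = n·p_i: 143×0.11 = 15.73, 143×0.15 = 21.45, 143×0.13 = 18.59, 143×0.13 = 18.59, 143×0.11 = 15.73, 143×0.13 = 18.59, 143×0.11 = 15.73, 143×0.13 = 18.59.
χ² = (18−15.73)²/15.73 + (33−21.45)²/21.45 + (10−18.59)²/18.59 + (8−18.59)²/18.59 + (14−15.73)²/15.73 + (3−18.59)²/18.59 + (28−15.73)²/15.73 + (29−18.59)²/18.59
   = 0.3276 + 6.2192 + 3.9692 + 6.0327 + 0.1903 + 13.0741 + 9.5711 + 5.8294
Sum = 45.214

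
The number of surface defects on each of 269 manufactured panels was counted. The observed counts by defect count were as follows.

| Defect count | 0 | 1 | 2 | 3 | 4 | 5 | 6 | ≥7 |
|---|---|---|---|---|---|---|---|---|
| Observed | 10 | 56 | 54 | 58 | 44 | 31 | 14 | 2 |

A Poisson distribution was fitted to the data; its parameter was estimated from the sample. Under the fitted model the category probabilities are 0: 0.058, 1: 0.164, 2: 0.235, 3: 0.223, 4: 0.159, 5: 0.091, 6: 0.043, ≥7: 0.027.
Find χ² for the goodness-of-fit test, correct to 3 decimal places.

12.720

Expected counts E_i = n·p_i: 269×0.058 = 15.602, 269×0.164 = 44.116, 269×0.235 = 63.215, 269×0.223 = 59.987, 269×0.159 = 42.771, 269×0.091 = 24.479, 269×0.043 = 11.567, 269×0.027 = 7.263.
cat         O        E   (O−E)²/E
0          10   15.602     2.0114
1          56   44.116     3.2013
2          54   63.215     1.3433
3          58   59.987     0.0658
4          44   42.771     0.0353
5          31   24.479     1.7371
6          14   11.567     0.5118
≥7          2    7.263     3.8137
Sum = 12.720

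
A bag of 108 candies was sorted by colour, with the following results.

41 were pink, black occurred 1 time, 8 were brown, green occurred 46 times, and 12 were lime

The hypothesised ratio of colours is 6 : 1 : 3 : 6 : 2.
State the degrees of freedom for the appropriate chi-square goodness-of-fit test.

4

There are k = 5 categories and no parameters were estimated from the data, so df = 5 − 1 = 4.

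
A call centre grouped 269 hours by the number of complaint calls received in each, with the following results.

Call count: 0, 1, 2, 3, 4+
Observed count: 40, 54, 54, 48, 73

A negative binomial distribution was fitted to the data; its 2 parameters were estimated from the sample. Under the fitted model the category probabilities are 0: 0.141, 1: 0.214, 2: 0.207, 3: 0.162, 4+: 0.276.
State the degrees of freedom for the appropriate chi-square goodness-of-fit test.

2

There are k = 5 categories and 2 parameters estimated from the data, so df = 5 − 1 − 2 = 2.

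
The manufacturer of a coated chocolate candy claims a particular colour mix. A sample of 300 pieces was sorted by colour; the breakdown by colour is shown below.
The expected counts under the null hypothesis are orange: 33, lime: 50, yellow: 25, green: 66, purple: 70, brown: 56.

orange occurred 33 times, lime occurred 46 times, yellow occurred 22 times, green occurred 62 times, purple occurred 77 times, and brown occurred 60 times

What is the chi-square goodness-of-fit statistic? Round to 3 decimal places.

1.908

orange: (33 − 33)²/33 = 0/33 = 0.0000
lime: (46 − 50)²/50 = 16/50 = 0.3200
yellow: (22 − 25)²/25 = 9/25 = 0.3600
green: (62 − 66)²/66 = 16/66 = 0.2424
purple: (77 − 70)²/70 = 49/70 = 0.7000
brown: (60 − 56)²/56 = 16/56 = 0.2857
Sum = 1.908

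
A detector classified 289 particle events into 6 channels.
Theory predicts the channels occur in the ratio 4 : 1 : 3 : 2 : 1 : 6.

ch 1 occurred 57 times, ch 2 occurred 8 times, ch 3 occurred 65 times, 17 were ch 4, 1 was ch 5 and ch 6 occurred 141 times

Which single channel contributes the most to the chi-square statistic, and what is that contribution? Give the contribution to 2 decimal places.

ch 5, 15.06

Ratio total = 17. Expected counts: 289×4/17 = 68, 289×1/17 = 17, 289×3/17 = 51, 289×2/17 = 34, 289×1/17 = 17, 289×6/17 = 102.
ch 1: (57 − 68)²/68 = 121/68 = 1.779
ch 2: (8 − 17)²/17 = 81/17 = 4.765
ch 3: (65 − 51)²/51 = 196/51 = 3.843
ch 4: (17 − 34)²/34 = 289/34 = 8.500
ch 5: (1 − 17)²/17 = 256/17 = 15.059
ch 6: (141 − 102)²/102 = 1521/102 = 14.912
The largest term is for ch 5: 15.06.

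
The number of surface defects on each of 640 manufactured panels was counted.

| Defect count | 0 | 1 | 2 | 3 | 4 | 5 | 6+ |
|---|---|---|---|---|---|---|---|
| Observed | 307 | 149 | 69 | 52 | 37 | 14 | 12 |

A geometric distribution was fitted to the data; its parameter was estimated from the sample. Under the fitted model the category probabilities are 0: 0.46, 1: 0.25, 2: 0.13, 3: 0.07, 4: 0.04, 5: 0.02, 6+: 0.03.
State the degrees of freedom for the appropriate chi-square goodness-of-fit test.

There are k = 7 categories and 1 parameter estimated from the data, so df = 7 − 1 − 1 = 5.

5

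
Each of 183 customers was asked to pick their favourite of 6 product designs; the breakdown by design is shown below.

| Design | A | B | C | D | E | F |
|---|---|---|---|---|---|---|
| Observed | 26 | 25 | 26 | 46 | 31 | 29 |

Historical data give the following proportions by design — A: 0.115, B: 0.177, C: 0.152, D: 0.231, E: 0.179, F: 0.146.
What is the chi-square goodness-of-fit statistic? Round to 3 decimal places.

Expected counts E_i = n·p_i: 183×0.115 = 21.045, 183×0.177 = 32.391, 183×0.152 = 27.816, 183×0.231 = 42.273, 183×0.179 = 32.757, 183×0.146 = 26.718.
cat         O        E   (O−E)²/E
A          26   21.045     1.1666
B          25   32.391     1.6865
C          26   27.816     0.1186
D          46   42.273     0.3286
E          31   32.757     0.0942
F          29   26.718     0.1949
Sum = 3.589

3.589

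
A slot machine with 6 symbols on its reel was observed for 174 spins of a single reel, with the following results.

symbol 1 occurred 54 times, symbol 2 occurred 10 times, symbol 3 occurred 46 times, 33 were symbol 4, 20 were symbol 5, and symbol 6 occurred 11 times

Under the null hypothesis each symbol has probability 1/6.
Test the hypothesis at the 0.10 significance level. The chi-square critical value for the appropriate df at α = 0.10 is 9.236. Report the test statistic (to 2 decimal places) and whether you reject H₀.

Expected count for each of the 6 categories: 174/6 = 29.
cat           O        E   (O−E)²/E
symbol 1     54       29     21.552
symbol 2     10       29     12.448
symbol 3     46       29      9.966
symbol 4     33       29      0.552
symbol 5     20       29      2.793
symbol 6     11       29     11.172
Sum = 58.48
df = 5. Since 58.48 > 9.236, we reject H₀.

58.48; reject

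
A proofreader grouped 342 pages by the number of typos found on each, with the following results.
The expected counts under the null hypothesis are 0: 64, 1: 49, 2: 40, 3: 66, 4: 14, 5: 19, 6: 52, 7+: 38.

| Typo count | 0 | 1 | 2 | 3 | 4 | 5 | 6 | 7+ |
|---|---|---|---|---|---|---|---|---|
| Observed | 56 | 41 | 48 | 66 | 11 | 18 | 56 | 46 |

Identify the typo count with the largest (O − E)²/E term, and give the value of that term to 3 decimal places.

cat         O        E   (O−E)²/E
0          56       64     1.0000
1          41       49     1.3061
2          48       40     1.6000
3          66       66     0.0000
4          11       14     0.6429
5          18       19     0.0526
6          56       52     0.3077
7+         46       38     1.6842
The largest term is for 7+: 1.684.

7+, 1.684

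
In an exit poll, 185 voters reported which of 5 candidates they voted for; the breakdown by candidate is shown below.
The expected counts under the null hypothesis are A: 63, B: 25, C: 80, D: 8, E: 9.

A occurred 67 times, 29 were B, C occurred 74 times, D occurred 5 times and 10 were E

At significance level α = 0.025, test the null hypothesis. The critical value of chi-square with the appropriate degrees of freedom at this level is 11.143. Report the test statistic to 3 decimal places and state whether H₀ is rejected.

2.580; do not reject

A: (67 − 63)²/63 = 16/63 = 0.2540
B: (29 − 25)²/25 = 16/25 = 0.6400
C: (74 − 80)²/80 = 36/80 = 0.4500
D: (5 − 8)²/8 = 9/8 = 1.1250
E: (10 − 9)²/9 = 1/9 = 0.1111
Sum = 2.580
df = 4. Since 2.580 < 11.143, we do not reject H₀.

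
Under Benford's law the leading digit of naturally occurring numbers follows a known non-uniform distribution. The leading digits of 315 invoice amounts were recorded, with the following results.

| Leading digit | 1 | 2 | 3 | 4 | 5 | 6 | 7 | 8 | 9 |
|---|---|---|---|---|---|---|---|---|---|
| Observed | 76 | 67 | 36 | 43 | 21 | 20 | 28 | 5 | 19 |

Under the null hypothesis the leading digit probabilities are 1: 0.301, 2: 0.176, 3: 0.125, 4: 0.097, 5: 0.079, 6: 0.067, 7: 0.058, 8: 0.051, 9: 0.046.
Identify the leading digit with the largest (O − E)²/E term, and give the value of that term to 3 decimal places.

Expected counts E_i = n·p_i: 315×0.301 = 94.815, 315×0.176 = 55.44, 315×0.125 = 39.375, 315×0.097 = 30.555, 315×0.079 = 24.885, 315×0.067 = 21.105, 315×0.058 = 18.27, 315×0.051 = 16.065, 315×0.046 = 14.49.
1: (76 − 94.815)²/94.815 = 354.004225/94.815 = 3.7336
2: (67 − 55.44)²/55.44 = 133.6336/55.44 = 2.4104
3: (36 − 39.375)²/39.375 = 11.390625/39.375 = 0.2893
4: (43 − 30.555)²/30.555 = 154.878025/30.555 = 5.0688
5: (21 − 24.885)²/24.885 = 15.093225/24.885 = 0.6065
6: (20 − 21.105)²/21.105 = 1.221025/21.105 = 0.0579
7: (28 − 18.27)²/18.27 = 94.6729/18.27 = 5.1819
8: (5 − 16.065)²/16.065 = 122.434225/16.065 = 7.6212
9: (19 − 14.49)²/14.49 = 20.3401/14.49 = 1.4037
The largest term is for 8: 7.621.

8, 7.621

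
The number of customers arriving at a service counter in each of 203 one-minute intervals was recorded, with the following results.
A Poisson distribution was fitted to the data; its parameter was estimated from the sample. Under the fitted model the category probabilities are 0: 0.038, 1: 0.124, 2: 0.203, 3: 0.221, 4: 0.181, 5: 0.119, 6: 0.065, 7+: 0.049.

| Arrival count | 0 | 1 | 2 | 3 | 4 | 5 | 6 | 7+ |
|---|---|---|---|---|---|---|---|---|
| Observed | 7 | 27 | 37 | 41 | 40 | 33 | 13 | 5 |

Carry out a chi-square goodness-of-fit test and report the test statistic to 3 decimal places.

Expected counts E_i = n·p_i: 203×0.038 = 7.714, 203×0.124 = 25.172, 203×0.203 = 41.209, 203×0.221 = 44.863, 203×0.181 = 36.743, 203×0.119 = 24.157, 203×0.065 = 13.195, 203×0.049 = 9.947.
χ² = (7−7.714)²/7.714 + (27−25.172)²/25.172 + (37−41.209)²/41.209 + (41−44.863)²/44.863 + (40−36.743)²/36.743 + (33−24.157)²/24.157 + (13−13.195)²/13.195 + (5−9.947)²/9.947
   = 0.0661 + 0.1328 + 0.4299 + 0.3326 + 0.2887 + 3.2371 + 0.0029 + 2.4603
Sum = 6.950

6.950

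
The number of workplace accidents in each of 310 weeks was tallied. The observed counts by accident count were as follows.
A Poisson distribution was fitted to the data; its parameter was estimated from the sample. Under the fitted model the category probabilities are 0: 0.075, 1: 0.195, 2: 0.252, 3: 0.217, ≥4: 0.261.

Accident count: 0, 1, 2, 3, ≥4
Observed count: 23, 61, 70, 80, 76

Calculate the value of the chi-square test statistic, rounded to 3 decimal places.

3.559

Expected counts E_i = n·p_i: 310×0.075 = 23.25, 310×0.195 = 60.45, 310×0.252 = 78.12, 310×0.217 = 67.27, 310×0.261 = 80.91.
0: (23 − 23.25)²/23.25 = 0.0625/23.25 = 0.0027
1: (61 − 60.45)²/60.45 = 0.3025/60.45 = 0.0050
2: (70 − 78.12)²/78.12 = 65.9344/78.12 = 0.8440
3: (80 − 67.27)²/67.27 = 162.0529/67.27 = 2.4090
≥4: (76 − 80.91)²/80.91 = 24.1081/80.91 = 0.2980
Sum = 3.559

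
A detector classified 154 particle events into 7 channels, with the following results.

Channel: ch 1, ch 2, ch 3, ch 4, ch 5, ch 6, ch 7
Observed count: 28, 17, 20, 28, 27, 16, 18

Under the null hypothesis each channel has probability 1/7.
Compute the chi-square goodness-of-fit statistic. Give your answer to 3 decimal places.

Expected count for each of the 7 categories: 154/7 = 22.
cat         O        E   (O−E)²/E
ch 1       28       22     1.6364
ch 2       17       22     1.1364
ch 3       20       22     0.1818
ch 4       28       22     1.6364
ch 5       27       22     1.1364
ch 6       16       22     1.6364
ch 7       18       22     0.7273
Sum = 8.091

8.091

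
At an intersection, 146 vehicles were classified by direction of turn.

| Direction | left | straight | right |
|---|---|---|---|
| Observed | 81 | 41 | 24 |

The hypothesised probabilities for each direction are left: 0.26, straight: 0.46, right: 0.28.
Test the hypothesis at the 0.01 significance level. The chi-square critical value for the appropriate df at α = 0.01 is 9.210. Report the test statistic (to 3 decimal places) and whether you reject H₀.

65.960; reject

Expected counts E_i = n·p_i: 146×0.26 = 37.96, 146×0.46 = 67.16, 146×0.28 = 40.88.
χ² = (81−37.96)²/37.96 + (41−67.16)²/67.16 + (24−40.88)²/40.88
   = 48.7998 + 10.1898 + 6.9700
Sum = 65.960
df = 2. Since 65.960 > 9.210, we reject H₀.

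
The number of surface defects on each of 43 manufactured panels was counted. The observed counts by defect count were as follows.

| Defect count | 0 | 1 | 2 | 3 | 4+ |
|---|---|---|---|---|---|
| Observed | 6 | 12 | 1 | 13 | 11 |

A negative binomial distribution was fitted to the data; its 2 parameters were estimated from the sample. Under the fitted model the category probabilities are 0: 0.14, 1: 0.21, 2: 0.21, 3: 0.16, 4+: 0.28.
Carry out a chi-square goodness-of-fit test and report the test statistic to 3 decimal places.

Expected counts E_i = n·p_i: 43×0.14 = 6.02, 43×0.21 = 9.03, 43×0.21 = 9.03, 43×0.16 = 6.88, 43×0.28 = 12.04.
0: (6 − 6.02)²/6.02 = 0.0004/6.02 = 0.0001
1: (12 − 9.03)²/9.03 = 8.8209/9.03 = 0.9768
2: (1 − 9.03)²/9.03 = 64.4809/9.03 = 7.1407
3: (13 − 6.88)²/6.88 = 37.4544/6.88 = 5.4440
4+: (11 − 12.04)²/12.04 = 1.0816/12.04 = 0.0898
Sum = 13.651

13.651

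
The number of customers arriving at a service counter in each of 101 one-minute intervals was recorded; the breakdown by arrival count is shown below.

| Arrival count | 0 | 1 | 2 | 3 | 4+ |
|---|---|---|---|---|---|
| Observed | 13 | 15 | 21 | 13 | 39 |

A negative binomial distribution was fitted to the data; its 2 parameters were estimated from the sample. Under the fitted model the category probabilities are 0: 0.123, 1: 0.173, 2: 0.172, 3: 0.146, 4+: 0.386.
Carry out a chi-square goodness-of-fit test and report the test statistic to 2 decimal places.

Expected counts E_i = n·p_i: 101×0.123 = 12.423, 101×0.173 = 17.473, 101×0.172 = 17.372, 101×0.146 = 14.746, 101×0.386 = 38.986.
0: (13 − 12.423)²/12.423 = 0.332929/12.423 = 0.027
1: (15 − 17.473)²/17.473 = 6.115729/17.473 = 0.350
2: (21 − 17.372)²/17.372 = 13.162384/17.372 = 0.758
3: (13 − 14.746)²/14.746 = 3.048516/14.746 = 0.207
4+: (39 − 38.986)²/38.986 = 0.000196/38.986 = 0.000
Sum = 1.34

1.34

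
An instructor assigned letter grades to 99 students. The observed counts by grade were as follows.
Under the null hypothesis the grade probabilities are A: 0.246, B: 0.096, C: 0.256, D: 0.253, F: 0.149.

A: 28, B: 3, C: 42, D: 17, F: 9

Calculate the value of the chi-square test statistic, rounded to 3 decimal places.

20.771

Expected counts E_i = n·p_i: 99×0.246 = 24.354, 99×0.096 = 9.504, 99×0.256 = 25.344, 99×0.253 = 25.047, 99×0.149 = 14.751.
A: (28 − 24.354)²/24.354 = 13.293316/24.354 = 0.5458
B: (3 − 9.504)²/9.504 = 42.302016/9.504 = 4.4510
C: (42 − 25.344)²/25.344 = 277.422336/25.344 = 10.9463
D: (17 − 25.047)²/25.047 = 64.754209/25.047 = 2.5853
F: (9 − 14.751)²/14.751 = 33.074001/14.751 = 2.2422
Sum = 20.771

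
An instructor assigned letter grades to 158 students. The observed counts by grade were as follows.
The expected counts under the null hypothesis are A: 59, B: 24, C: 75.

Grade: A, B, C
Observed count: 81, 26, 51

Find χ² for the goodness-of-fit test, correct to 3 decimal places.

16.050

χ² = (81−59)²/59 + (26−24)²/24 + (51−75)²/75
   = 8.2034 + 0.1667 + 7.6800
Sum = 16.050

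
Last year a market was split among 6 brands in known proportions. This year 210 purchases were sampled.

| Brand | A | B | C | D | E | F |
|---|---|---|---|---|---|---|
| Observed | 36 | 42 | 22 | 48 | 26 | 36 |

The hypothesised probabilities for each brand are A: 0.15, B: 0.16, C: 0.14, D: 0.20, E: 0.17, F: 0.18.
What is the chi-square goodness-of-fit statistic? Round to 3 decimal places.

8.184

Expected counts E_i = n·p_i: 210×0.15 = 31.5, 210×0.16 = 33.6, 210×0.14 = 29.4, 210×0.20 = 42, 210×0.17 = 35.7, 210×0.18 = 37.8.
χ² = (36−31.5)²/31.5 + (42−33.6)²/33.6 + (22−29.4)²/29.4 + (48−42)²/42 + (26−35.7)²/35.7 + (36−37.8)²/37.8
   = 0.6429 + 2.1000 + 1.8626 + 0.8571 + 2.6356 + 0.0857
Sum = 8.184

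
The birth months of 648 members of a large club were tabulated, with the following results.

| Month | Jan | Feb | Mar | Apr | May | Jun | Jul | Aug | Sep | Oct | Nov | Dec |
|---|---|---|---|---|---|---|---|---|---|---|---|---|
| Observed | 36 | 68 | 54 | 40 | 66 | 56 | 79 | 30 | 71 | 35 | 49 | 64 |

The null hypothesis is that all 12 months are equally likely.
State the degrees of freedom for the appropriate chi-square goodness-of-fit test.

11

There are k = 12 categories and no parameters were estimated from the data, so df = 12 − 1 = 11.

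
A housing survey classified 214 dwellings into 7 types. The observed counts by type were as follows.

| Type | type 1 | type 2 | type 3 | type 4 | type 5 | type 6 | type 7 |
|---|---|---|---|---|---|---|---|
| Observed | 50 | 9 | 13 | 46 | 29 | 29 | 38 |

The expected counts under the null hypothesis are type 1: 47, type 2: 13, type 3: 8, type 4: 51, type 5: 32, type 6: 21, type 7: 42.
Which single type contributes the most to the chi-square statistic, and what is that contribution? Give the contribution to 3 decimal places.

type 3, 3.125

χ² = (50−47)²/47 + (9−13)²/13 + (13−8)²/8 + (46−51)²/51 + (29−32)²/32 + (29−21)²/21 + (38−42)²/42
   = 0.1915 + 1.2308 + 3.1250 + 0.4902 + 0.2813 + 3.0476 + 0.3810
The largest term is for type 3: 3.125.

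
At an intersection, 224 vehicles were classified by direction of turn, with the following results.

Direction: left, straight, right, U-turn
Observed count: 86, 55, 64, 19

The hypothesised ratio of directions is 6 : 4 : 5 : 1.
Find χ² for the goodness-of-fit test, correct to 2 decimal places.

2.37

Ratio total = 16. Expected counts: 224×6/16 = 84, 224×4/16 = 56, 224×5/16 = 70, 224×1/16 = 14.
χ² = (86−84)²/84 + (55−56)²/56 + (64−70)²/70 + (19−14)²/14
   = 0.048 + 0.018 + 0.514 + 1.786
Sum = 2.37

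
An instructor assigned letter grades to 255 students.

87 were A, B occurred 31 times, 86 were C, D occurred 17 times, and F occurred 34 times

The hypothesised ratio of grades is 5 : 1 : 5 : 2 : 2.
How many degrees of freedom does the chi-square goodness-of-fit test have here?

There are k = 5 categories and no parameters were estimated from the data, so df = 5 − 1 = 4.

4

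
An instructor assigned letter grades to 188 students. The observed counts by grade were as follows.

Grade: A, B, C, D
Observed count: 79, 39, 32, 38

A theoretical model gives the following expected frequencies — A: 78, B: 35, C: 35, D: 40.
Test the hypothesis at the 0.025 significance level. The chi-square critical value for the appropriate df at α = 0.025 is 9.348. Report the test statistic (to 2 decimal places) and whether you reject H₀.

A: (79 − 78)²/78 = 1/78 = 0.013
B: (39 − 35)²/35 = 16/35 = 0.457
C: (32 − 35)²/35 = 9/35 = 0.257
D: (38 − 40)²/40 = 4/40 = 0.100
Sum = 0.83
df = 3. Since 0.83 < 9.348, we do not reject H₀.

0.83; do not reject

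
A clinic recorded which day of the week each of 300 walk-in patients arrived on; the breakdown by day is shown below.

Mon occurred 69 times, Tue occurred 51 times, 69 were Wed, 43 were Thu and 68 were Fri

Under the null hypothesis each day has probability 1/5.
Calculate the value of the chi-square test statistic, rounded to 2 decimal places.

9.93

Under H₀ each category has probability 1/5, so each expected count is 300/5 = 60.
χ² = (69−60)²/60 + (51−60)²/60 + (69−60)²/60 + (43−60)²/60 + (68−60)²/60
   = 1.350 + 1.350 + 1.350 + 4.817 + 1.067
Sum = 9.93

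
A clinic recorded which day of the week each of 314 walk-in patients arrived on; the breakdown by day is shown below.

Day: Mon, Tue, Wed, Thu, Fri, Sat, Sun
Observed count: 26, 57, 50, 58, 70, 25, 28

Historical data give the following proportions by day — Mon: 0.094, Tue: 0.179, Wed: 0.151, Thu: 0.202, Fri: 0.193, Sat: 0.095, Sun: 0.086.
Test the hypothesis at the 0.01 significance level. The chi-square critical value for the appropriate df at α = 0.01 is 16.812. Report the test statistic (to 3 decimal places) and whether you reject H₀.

Expected counts E_i = n·p_i: 314×0.094 = 29.516, 314×0.179 = 56.206, 314×0.151 = 47.414, 314×0.202 = 63.428, 314×0.193 = 60.602, 314×0.095 = 29.83, 314×0.086 = 27.004.
χ² = (26−29.516)²/29.516 + (57−56.206)²/56.206 + (50−47.414)²/47.414 + (58−63.428)²/63.428 + (70−60.602)²/60.602 + (25−29.83)²/29.83 + (28−27.004)²/27.004
   = 0.4188 + 0.0112 + 0.1410 + 0.4645 + 1.4574 + 0.7821 + 0.0367
Sum = 3.312
df = 6. Since 3.312 < 16.812, we do not reject H₀.

3.312; do not reject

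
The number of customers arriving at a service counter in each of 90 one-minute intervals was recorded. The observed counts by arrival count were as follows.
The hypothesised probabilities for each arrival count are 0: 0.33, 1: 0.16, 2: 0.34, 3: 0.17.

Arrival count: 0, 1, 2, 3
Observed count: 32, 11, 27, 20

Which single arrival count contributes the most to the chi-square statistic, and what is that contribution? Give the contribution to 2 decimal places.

3, 1.44

Expected counts E_i = n·p_i: 90×0.33 = 29.7, 90×0.16 = 14.4, 90×0.34 = 30.6, 90×0.17 = 15.3.
χ² = (32−29.7)²/29.7 + (11−14.4)²/14.4 + (27−30.6)²/30.6 + (20−15.3)²/15.3
   = 0.178 + 0.803 + 0.424 + 1.444
The largest term is for 3: 1.44.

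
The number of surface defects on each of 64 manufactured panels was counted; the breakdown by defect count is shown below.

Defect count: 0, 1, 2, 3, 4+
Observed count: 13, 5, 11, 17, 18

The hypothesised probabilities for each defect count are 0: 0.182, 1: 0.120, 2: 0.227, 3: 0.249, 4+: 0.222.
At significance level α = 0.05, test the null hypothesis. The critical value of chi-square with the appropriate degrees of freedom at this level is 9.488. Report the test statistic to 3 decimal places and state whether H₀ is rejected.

3.032; do not reject

Expected counts E_i = n·p_i: 64×0.182 = 11.648, 64×0.120 = 7.68, 64×0.227 = 14.528, 64×0.249 = 15.936, 64×0.222 = 14.208.
0: (13 − 11.648)²/11.648 = 1.827904/11.648 = 0.1569
1: (5 − 7.68)²/7.68 = 7.1824/7.68 = 0.9352
2: (11 − 14.528)²/14.528 = 12.446784/14.528 = 0.8567
3: (17 − 15.936)²/15.936 = 1.132096/15.936 = 0.0710
4+: (18 − 14.208)²/14.208 = 14.379264/14.208 = 1.0121
Sum = 3.032
df = 4. Since 3.032 < 9.488, we do not reject H₀.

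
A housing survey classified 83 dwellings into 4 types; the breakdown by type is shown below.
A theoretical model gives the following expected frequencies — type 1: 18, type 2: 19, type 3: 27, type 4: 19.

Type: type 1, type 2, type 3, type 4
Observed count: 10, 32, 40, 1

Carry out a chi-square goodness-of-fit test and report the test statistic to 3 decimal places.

35.762

χ² = (10−18)²/18 + (32−19)²/19 + (40−27)²/27 + (1−19)²/19
   = 3.5556 + 8.8947 + 6.2593 + 17.0526
Sum = 35.762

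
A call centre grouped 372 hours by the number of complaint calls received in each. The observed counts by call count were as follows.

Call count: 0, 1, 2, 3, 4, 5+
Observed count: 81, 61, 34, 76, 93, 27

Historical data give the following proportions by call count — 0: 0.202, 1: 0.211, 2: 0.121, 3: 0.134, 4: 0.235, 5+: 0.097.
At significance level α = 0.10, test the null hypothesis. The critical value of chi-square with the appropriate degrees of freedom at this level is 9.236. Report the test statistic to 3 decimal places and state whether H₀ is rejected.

23.412; reject

Expected counts E_i = n·p_i: 372×0.202 = 75.144, 372×0.211 = 78.492, 372×0.121 = 45.012, 372×0.134 = 49.848, 372×0.235 = 87.42, 372×0.097 = 36.084.
cat         O        E   (O−E)²/E
0          81   75.144     0.4564
1          61   78.492     3.8981
2          34   45.012     2.6940
3          76   49.848    13.7203
4          93    87.42     0.3562
5+         27   36.084     2.2869
Sum = 23.412
df = 5. Since 23.412 > 9.236, we reject H₀.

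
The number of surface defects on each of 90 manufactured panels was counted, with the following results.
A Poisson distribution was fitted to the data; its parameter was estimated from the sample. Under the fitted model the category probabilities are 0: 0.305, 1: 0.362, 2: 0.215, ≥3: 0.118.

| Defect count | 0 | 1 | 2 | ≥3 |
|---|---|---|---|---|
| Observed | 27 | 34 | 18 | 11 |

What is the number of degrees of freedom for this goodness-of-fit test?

2

There are k = 4 categories and 1 parameter estimated from the data, so df = 4 − 1 − 1 = 2.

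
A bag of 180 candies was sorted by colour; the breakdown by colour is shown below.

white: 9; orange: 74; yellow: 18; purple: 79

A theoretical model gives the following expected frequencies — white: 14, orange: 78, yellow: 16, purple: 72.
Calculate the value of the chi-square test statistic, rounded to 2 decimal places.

cat         O        E   (O−E)²/E
white       9       14      1.786
orange     74       78      0.205
yellow     18       16      0.250
purple     79       72      0.681
Sum = 2.92

2.92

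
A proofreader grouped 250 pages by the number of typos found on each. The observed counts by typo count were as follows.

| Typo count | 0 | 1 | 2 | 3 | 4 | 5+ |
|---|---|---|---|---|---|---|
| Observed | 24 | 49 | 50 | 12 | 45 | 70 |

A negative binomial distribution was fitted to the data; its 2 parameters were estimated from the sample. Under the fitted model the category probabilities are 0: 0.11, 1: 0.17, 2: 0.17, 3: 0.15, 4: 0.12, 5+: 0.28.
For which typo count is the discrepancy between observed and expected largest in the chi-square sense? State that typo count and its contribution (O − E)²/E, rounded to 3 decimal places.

3, 17.340

Expected counts E_i = n·p_i: 250×0.11 = 27.5, 250×0.17 = 42.5, 250×0.17 = 42.5, 250×0.15 = 37.5, 250×0.12 = 30, 250×0.28 = 70.
0: (24 − 27.5)²/27.5 = 12.25/27.5 = 0.4455
1: (49 − 42.5)²/42.5 = 42.25/42.5 = 0.9941
2: (50 − 42.5)²/42.5 = 56.25/42.5 = 1.3235
3: (12 − 37.5)²/37.5 = 650.25/37.5 = 17.3400
4: (45 − 30)²/30 = 225/30 = 7.5000
5+: (70 − 70)²/70 = 0/70 = 0.0000
The largest term is for 3: 17.340.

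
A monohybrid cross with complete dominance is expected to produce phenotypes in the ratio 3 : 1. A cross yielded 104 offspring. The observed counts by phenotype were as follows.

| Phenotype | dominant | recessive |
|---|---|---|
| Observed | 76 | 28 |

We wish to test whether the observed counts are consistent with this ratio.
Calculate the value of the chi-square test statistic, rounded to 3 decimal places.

0.205

Ratio total = 4. Expected counts: 104×3/4 = 78, 104×1/4 = 26.
cat            O        E   (O−E)²/E
dominant      76       78     0.0513
recessive     28       26     0.1538
Sum = 0.205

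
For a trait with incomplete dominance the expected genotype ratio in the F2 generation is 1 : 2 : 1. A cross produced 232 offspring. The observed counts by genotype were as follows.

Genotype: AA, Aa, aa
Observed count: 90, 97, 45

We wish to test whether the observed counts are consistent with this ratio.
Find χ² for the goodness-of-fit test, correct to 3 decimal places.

23.681

Ratio total = 4. Expected counts: 232×1/4 = 58, 232×2/4 = 116, 232×1/4 = 58.
AA: (90 − 58)²/58 = 1024/58 = 17.6552
Aa: (97 − 116)²/116 = 361/116 = 3.1121
aa: (45 − 58)²/58 = 169/58 = 2.9138
Sum = 23.681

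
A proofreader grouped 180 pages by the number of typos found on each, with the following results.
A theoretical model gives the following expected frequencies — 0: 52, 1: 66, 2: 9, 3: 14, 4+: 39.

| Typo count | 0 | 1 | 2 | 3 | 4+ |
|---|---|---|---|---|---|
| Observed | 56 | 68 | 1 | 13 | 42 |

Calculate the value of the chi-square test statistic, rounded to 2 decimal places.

cat         O        E   (O−E)²/E
0          56       52      0.308
1          68       66      0.061
2           1        9      7.111
3          13       14      0.071
4+         42       39      0.231
Sum = 7.78

7.78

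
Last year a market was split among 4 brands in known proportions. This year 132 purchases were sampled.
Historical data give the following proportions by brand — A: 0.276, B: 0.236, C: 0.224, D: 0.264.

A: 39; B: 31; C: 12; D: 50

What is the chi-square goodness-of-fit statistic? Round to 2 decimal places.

Expected counts E_i = n·p_i: 132×0.276 = 36.432, 132×0.236 = 31.152, 132×0.224 = 29.568, 132×0.264 = 34.848.
χ² = (39−36.432)²/36.432 + (31−31.152)²/31.152 + (12−29.568)²/29.568 + (50−34.848)²/34.848
   = 0.181 + 0.001 + 10.438 + 6.588
Sum = 17.21

17.21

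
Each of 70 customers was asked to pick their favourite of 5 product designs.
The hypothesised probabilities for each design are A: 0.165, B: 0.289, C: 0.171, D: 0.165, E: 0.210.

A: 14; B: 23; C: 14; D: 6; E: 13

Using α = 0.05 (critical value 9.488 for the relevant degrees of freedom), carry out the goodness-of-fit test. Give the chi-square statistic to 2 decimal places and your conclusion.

4.11; do not reject

Expected counts E_i = n·p_i: 70×0.165 = 11.55, 70×0.289 = 20.23, 70×0.171 = 11.97, 70×0.165 = 11.55, 70×0.210 = 14.7.
A: (14 − 11.55)²/11.55 = 6.0025/11.55 = 0.520
B: (23 − 20.23)²/20.23 = 7.6729/20.23 = 0.379
C: (14 − 11.97)²/11.97 = 4.1209/11.97 = 0.344
D: (6 − 11.55)²/11.55 = 30.8025/11.55 = 2.667
E: (13 − 14.7)²/14.7 = 2.89/14.7 = 0.197
Sum = 4.11
df = 4. Since 4.11 < 9.488, we do not reject H₀.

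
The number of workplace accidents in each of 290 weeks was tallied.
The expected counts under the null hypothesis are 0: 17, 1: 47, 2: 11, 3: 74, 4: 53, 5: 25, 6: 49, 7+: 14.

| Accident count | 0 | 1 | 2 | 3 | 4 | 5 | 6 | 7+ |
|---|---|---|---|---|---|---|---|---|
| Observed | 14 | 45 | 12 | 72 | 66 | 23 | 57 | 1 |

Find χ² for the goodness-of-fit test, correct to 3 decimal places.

0: (14 − 17)²/17 = 9/17 = 0.5294
1: (45 − 47)²/47 = 4/47 = 0.0851
2: (12 − 11)²/11 = 1/11 = 0.0909
3: (72 − 74)²/74 = 4/74 = 0.0541
4: (66 − 53)²/53 = 169/53 = 3.1887
5: (23 − 25)²/25 = 4/25 = 0.1600
6: (57 − 49)²/49 = 64/49 = 1.3061
7+: (1 − 14)²/14 = 169/14 = 12.0714
Sum = 17.486

17.486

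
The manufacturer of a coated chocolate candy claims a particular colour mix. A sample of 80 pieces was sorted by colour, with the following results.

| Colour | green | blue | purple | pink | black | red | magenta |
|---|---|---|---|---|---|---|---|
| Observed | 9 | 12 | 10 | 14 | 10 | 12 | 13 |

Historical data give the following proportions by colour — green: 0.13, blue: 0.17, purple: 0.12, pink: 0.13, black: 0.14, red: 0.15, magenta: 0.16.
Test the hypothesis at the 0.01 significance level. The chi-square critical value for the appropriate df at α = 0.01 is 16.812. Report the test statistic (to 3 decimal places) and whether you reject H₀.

1.771; do not reject

Expected counts E_i = n·p_i: 80×0.13 = 10.4, 80×0.17 = 13.6, 80×0.12 = 9.6, 80×0.13 = 10.4, 80×0.14 = 11.2, 80×0.15 = 12, 80×0.16 = 12.8.
green: (9 − 10.4)²/10.4 = 1.96/10.4 = 0.1885
blue: (12 − 13.6)²/13.6 = 2.56/13.6 = 0.1882
purple: (10 − 9.6)²/9.6 = 0.16/9.6 = 0.0167
pink: (14 − 10.4)²/10.4 = 12.96/10.4 = 1.2462
black: (10 − 11.2)²/11.2 = 1.44/11.2 = 0.1286
red: (12 − 12)²/12 = 0/12 = 0.0000
magenta: (13 − 12.8)²/12.8 = 0.04/12.8 = 0.0031
Sum = 1.771
df = 6. Since 1.771 < 16.812, we do not reject H₀.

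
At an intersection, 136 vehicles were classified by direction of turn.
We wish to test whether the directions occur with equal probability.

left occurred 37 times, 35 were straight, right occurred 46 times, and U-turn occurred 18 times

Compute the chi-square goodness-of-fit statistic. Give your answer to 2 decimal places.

Expected count for each of the 4 categories: 136/4 = 34.
left: (37 − 34)²/34 = 9/34 = 0.265
straight: (35 − 34)²/34 = 1/34 = 0.029
right: (46 − 34)²/34 = 144/34 = 4.235
U-turn: (18 − 34)²/34 = 256/34 = 7.529
Sum = 12.06

12.06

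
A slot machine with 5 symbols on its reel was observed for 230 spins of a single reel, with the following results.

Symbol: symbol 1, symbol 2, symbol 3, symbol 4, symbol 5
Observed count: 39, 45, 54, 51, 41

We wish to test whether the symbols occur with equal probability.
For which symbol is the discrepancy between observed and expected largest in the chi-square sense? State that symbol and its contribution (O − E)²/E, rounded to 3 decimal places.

Under H₀ each category has probability 1/5, so each expected count is 230/5 = 46.
cat           O        E   (O−E)²/E
symbol 1     39       46     1.0652
symbol 2     45       46     0.0217
symbol 3     54       46     1.3913
symbol 4     51       46     0.5435
symbol 5     41       46     0.5435
The largest term is for symbol 3: 1.391.

symbol 3, 1.391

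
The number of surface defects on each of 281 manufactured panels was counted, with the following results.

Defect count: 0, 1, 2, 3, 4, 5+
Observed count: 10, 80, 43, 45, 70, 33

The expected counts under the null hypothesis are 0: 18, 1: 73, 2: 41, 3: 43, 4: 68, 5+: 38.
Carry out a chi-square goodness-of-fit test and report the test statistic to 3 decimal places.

0: (10 − 18)²/18 = 64/18 = 3.5556
1: (80 − 73)²/73 = 49/73 = 0.6712
2: (43 − 41)²/41 = 4/41 = 0.0976
3: (45 − 43)²/43 = 4/43 = 0.0930
4: (70 − 68)²/68 = 4/68 = 0.0588
5+: (33 − 38)²/38 = 25/38 = 0.6579
Sum = 5.134

5.134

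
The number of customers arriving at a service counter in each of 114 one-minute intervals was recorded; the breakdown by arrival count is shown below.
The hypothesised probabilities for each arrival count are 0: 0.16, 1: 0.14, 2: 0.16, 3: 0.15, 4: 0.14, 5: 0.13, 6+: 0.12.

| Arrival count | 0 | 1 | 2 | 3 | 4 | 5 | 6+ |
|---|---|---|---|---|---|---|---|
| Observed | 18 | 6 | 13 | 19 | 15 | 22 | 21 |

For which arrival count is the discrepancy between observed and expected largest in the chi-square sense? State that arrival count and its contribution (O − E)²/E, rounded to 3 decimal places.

1, 6.216

Expected counts E_i = n·p_i: 114×0.16 = 18.24, 114×0.14 = 15.96, 114×0.16 = 18.24, 114×0.15 = 17.1, 114×0.14 = 15.96, 114×0.13 = 14.82, 114×0.12 = 13.68.
χ² = (18−18.24)²/18.24 + (6−15.96)²/15.96 + (13−18.24)²/18.24 + (19−17.1)²/17.1 + (15−15.96)²/15.96 + (22−14.82)²/14.82 + (21−13.68)²/13.68
   = 0.0032 + 6.2156 + 1.5054 + 0.2111 + 0.0577 + 3.4786 + 3.9168
The largest term is for 1: 6.216.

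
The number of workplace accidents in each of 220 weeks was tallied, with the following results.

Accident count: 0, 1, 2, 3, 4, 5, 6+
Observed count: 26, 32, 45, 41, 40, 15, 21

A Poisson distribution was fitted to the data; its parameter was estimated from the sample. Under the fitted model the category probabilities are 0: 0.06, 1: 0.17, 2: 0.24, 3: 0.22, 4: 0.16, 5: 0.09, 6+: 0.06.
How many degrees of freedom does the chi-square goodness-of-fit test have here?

There are k = 7 categories and 1 parameter estimated from the data, so df = 7 − 1 − 1 = 5.

5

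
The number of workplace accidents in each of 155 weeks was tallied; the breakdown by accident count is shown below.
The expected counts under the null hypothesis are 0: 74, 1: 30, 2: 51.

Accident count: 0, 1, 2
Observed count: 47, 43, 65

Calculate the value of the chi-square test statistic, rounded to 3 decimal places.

χ² = (47−74)²/74 + (43−30)²/30 + (65−51)²/51
   = 9.8514 + 5.6333 + 3.8431
Sum = 19.328

19.328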